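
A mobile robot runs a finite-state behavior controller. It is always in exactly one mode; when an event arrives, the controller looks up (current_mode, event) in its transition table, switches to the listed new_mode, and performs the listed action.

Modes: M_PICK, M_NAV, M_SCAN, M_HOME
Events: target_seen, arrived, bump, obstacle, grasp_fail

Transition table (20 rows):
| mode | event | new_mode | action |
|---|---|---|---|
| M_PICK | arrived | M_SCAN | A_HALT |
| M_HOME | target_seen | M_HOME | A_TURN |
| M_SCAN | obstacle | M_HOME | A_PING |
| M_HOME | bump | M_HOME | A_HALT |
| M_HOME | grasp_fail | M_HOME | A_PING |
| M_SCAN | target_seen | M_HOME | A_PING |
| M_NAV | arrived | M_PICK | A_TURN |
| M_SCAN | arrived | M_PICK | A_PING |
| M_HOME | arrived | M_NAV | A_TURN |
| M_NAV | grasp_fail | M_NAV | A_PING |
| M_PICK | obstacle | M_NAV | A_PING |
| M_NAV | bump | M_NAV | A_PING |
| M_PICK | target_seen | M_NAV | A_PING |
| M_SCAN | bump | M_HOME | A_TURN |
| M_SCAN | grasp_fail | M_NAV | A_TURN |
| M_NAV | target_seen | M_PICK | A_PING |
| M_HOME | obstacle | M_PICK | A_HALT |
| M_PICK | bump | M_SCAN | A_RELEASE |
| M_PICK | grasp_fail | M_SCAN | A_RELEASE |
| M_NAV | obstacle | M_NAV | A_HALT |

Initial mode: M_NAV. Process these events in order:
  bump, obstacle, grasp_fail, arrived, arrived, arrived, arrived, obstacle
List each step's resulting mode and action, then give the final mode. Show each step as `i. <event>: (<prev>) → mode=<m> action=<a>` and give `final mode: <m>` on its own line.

1. bump: (M_NAV) → mode=M_NAV action=A_PING
2. obstacle: (M_NAV) → mode=M_NAV action=A_HALT
3. grasp_fail: (M_NAV) → mode=M_NAV action=A_PING
4. arrived: (M_NAV) → mode=M_PICK action=A_TURN
5. arrived: (M_PICK) → mode=M_SCAN action=A_HALT
6. arrived: (M_SCAN) → mode=M_PICK action=A_PING
7. arrived: (M_PICK) → mode=M_SCAN action=A_HALT
8. obstacle: (M_SCAN) → mode=M_HOME action=A_PING

final mode: M_HOME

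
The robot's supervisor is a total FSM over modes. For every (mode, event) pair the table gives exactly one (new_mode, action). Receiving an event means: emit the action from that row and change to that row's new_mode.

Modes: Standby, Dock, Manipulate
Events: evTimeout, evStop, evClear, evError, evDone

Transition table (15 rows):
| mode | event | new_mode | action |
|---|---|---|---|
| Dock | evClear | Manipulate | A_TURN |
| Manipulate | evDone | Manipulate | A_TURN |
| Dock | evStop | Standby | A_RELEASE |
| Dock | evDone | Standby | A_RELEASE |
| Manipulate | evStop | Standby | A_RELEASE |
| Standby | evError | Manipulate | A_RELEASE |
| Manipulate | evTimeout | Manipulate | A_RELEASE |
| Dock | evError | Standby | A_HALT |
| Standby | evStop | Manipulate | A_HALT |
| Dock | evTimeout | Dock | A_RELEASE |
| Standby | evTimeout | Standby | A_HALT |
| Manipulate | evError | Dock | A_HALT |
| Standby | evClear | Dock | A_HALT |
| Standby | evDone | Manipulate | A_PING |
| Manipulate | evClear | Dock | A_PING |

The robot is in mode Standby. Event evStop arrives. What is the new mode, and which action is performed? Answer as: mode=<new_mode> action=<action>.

current mode = Standby; filter table to that mode:
  (Standby, evError) → (Manipulate, A_RELEASE)
  (Standby, evStop) → (Manipulate, A_HALT)  ← event matches
  (Standby, evTimeout) → (Standby, A_HALT)
  (Standby, evClear) → (Dock, A_HALT)
  (Standby, evDone) → (Manipulate, A_PING)
event = evStop selects (Manipulate, A_HALT)

mode=Manipulate action=A_HALT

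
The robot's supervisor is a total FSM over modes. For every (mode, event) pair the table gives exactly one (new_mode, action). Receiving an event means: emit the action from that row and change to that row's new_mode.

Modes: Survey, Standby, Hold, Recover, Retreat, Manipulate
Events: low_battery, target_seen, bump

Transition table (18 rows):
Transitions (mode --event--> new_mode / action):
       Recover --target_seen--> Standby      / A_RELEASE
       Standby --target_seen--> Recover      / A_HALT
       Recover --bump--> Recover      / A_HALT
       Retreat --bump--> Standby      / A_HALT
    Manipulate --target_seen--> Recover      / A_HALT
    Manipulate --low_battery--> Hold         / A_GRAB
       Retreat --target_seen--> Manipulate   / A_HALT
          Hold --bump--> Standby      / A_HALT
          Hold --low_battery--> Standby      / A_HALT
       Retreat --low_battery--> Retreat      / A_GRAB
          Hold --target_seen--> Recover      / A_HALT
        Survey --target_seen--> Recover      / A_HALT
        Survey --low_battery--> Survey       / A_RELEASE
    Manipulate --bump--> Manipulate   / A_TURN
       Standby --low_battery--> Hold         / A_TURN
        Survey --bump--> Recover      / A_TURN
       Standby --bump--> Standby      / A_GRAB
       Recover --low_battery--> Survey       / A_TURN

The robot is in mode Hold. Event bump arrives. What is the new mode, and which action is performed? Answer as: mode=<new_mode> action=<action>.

mode=Standby action=A_HALT

current mode = Hold; filter table to that mode:
  (Hold, bump) → (Standby, A_HALT)  ← event matches
  (Hold, low_battery) → (Standby, A_HALT)
  (Hold, target_seen) → (Recover, A_HALT)
event = bump selects (Standby, A_HALT)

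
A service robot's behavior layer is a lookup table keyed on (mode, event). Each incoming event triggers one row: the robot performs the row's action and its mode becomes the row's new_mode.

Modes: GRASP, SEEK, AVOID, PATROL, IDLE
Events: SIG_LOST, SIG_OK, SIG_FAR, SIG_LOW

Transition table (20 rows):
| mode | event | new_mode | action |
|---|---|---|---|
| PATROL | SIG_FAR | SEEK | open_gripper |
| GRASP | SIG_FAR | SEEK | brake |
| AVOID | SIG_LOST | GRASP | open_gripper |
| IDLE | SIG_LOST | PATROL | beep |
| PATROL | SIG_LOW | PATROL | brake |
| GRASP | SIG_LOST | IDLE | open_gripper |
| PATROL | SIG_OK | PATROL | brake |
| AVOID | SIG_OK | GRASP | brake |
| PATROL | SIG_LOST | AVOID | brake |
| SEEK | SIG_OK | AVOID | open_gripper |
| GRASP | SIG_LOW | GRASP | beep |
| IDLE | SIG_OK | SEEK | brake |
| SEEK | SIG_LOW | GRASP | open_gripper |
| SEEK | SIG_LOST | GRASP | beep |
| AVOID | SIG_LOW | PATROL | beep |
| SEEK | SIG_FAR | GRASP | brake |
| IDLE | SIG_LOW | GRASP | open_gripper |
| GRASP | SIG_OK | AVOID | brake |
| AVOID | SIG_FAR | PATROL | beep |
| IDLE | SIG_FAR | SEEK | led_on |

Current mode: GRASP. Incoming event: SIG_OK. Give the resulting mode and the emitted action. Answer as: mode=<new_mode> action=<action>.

mode=AVOID action=brake

current mode = GRASP; filter table to that mode:
  (GRASP, SIG_FAR) → (SEEK, brake)
  (GRASP, SIG_LOST) → (IDLE, open_gripper)
  (GRASP, SIG_LOW) → (GRASP, beep)
  (GRASP, SIG_OK) → (AVOID, brake)  ← event matches
event = SIG_OK selects (AVOID, brake)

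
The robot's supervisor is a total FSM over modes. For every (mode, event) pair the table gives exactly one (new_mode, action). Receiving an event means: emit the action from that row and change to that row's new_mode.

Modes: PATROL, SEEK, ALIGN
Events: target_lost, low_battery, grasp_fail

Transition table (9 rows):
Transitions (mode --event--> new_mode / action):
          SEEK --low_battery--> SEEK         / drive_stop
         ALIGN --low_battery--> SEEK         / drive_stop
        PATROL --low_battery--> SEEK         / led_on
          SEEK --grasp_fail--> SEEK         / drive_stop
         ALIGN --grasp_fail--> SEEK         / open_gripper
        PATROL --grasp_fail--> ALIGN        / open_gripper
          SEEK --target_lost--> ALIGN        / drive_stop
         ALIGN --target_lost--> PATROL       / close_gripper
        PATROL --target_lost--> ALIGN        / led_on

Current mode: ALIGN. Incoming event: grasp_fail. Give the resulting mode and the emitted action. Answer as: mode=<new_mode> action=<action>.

current mode = ALIGN; filter table to that mode:
  (ALIGN, low_battery) → (SEEK, drive_stop)
  (ALIGN, grasp_fail) → (SEEK, open_gripper)  ← event matches
  (ALIGN, target_lost) → (PATROL, close_gripper)
event = grasp_fail selects (SEEK, open_gripper)

mode=SEEK action=open_gripper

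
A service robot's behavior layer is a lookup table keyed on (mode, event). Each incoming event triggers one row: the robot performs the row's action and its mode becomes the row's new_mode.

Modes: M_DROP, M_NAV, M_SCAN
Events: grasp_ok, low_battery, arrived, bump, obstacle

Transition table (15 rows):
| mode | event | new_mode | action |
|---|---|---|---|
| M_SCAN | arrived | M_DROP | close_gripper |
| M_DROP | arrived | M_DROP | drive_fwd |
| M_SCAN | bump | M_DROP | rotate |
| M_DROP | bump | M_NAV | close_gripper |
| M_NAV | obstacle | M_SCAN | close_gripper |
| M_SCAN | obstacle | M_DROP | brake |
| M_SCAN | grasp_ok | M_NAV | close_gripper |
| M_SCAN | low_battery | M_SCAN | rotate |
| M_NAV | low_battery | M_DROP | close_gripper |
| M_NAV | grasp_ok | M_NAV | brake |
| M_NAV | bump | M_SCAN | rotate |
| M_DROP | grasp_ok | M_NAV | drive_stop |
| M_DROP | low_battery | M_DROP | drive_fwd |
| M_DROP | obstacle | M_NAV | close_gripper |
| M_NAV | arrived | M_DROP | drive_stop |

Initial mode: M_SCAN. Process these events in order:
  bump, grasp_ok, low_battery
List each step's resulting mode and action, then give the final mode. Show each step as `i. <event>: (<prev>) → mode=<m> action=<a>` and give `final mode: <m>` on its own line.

1. bump: (M_SCAN) → mode=M_DROP action=rotate
2. grasp_ok: (M_DROP) → mode=M_NAV action=drive_stop
3. low_battery: (M_NAV) → mode=M_DROP action=close_gripper

final mode: M_DROP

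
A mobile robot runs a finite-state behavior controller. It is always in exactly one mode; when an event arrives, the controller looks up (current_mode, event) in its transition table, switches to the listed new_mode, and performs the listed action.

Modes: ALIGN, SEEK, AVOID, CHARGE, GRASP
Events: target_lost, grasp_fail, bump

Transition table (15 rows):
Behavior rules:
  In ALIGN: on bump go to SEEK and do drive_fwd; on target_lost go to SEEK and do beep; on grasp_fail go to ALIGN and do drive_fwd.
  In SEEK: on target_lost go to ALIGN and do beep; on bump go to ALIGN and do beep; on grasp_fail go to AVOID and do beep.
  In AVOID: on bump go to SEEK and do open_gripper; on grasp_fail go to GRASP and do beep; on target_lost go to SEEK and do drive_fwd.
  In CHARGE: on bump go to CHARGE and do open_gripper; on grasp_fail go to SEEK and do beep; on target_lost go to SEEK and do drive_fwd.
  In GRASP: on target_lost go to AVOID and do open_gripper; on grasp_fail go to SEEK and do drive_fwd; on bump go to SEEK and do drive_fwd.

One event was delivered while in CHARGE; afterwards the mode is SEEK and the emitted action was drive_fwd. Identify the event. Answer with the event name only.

target_lost

try target_lost: (CHARGE, target_lost) → (SEEK, drive_fwd)  ← matches
try grasp_fail: (CHARGE, grasp_fail) → (SEEK, beep)
try bump: (CHARGE, bump) → (CHARGE, open_gripper)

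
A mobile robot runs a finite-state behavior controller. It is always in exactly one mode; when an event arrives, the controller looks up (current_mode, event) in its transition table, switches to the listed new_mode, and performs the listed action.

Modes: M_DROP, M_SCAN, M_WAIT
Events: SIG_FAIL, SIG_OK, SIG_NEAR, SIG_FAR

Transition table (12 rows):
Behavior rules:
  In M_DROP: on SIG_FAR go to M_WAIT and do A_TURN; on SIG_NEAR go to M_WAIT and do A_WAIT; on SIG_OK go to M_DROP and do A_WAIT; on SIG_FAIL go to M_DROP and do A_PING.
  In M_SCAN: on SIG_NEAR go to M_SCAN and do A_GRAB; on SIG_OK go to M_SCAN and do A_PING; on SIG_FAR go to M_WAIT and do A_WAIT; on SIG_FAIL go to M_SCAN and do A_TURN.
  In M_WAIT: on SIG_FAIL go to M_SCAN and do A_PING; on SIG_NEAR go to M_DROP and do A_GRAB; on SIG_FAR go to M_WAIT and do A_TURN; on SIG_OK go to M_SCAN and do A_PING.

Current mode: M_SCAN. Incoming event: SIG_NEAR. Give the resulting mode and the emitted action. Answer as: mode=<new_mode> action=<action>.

mode=M_SCAN action=A_GRAB

current mode = M_SCAN; filter table to that mode:
  (M_SCAN, SIG_NEAR) → (M_SCAN, A_GRAB)  ← event matches
  (M_SCAN, SIG_OK) → (M_SCAN, A_PING)
  (M_SCAN, SIG_FAR) → (M_WAIT, A_WAIT)
  (M_SCAN, SIG_FAIL) → (M_SCAN, A_TURN)
event = SIG_NEAR selects (M_SCAN, A_GRAB)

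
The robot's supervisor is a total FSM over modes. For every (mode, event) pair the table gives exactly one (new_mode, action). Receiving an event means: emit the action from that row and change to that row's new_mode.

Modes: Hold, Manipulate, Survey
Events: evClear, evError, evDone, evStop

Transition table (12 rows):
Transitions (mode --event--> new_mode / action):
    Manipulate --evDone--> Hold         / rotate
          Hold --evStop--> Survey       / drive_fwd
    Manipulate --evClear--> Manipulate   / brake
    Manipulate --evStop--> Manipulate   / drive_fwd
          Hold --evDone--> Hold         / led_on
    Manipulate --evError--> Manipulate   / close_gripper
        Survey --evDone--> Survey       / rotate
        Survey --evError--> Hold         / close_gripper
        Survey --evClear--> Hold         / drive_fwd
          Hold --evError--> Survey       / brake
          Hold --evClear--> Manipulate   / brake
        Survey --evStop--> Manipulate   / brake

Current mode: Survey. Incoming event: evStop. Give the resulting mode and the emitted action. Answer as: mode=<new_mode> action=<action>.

mode=Manipulate action=brake

current mode = Survey; filter table to that mode:
  (Survey, evDone) → (Survey, rotate)
  (Survey, evError) → (Hold, close_gripper)
  (Survey, evClear) → (Hold, drive_fwd)
  (Survey, evStop) → (Manipulate, brake)  ← event matches
event = evStop selects (Manipulate, brake)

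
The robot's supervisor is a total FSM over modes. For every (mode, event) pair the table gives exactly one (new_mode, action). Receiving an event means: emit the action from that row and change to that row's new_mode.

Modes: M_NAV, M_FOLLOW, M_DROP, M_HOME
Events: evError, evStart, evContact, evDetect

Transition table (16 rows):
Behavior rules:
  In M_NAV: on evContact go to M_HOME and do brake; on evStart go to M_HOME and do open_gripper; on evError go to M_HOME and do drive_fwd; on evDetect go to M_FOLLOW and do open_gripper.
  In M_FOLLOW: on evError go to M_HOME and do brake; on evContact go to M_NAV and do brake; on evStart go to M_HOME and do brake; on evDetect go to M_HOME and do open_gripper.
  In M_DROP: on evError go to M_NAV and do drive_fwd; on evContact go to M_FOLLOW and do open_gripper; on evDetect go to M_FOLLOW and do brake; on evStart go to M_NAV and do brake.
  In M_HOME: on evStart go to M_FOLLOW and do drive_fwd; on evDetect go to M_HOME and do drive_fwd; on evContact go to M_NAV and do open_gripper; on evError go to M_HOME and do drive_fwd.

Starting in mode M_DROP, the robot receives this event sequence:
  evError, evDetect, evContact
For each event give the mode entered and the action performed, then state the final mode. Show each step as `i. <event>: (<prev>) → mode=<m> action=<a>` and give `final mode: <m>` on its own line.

1. evError: (M_DROP) → mode=M_NAV action=drive_fwd
2. evDetect: (M_NAV) → mode=M_FOLLOW action=open_gripper
3. evContact: (M_FOLLOW) → mode=M_NAV action=brake

final mode: M_NAV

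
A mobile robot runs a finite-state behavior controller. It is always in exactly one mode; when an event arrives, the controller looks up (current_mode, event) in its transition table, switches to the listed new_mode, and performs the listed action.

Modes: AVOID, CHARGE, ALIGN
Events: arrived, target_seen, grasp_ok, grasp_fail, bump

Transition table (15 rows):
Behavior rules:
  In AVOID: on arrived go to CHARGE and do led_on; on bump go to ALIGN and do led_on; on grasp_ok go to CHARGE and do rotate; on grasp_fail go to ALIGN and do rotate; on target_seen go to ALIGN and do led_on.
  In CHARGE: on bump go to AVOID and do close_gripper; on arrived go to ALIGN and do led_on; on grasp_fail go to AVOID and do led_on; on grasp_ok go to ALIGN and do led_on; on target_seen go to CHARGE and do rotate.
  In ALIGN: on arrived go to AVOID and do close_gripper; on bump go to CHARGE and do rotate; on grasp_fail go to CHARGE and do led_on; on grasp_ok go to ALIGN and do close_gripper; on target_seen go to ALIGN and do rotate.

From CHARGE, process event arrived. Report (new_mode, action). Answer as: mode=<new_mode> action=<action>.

mode=ALIGN action=led_on

current mode = CHARGE; filter table to that mode:
  (CHARGE, bump) → (AVOID, close_gripper)
  (CHARGE, arrived) → (ALIGN, led_on)  ← event matches
  (CHARGE, grasp_fail) → (AVOID, led_on)
  (CHARGE, grasp_ok) → (ALIGN, led_on)
  (CHARGE, target_seen) → (CHARGE, rotate)
event = arrived selects (ALIGN, led_on)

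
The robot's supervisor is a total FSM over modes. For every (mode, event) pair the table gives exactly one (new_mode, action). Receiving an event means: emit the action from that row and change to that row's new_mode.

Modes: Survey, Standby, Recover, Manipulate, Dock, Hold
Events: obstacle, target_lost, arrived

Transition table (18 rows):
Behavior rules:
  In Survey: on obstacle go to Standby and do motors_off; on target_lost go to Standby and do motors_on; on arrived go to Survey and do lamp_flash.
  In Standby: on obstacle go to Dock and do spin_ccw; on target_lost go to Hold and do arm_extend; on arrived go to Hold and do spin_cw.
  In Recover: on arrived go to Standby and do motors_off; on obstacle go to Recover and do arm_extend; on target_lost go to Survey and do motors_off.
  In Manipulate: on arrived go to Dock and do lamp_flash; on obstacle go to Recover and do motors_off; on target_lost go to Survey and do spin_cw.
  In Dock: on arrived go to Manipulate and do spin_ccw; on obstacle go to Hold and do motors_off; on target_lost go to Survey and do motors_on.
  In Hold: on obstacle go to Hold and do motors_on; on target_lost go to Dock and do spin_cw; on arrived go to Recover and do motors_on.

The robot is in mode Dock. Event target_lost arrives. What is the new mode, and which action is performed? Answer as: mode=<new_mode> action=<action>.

current mode = Dock; filter table to that mode:
  (Dock, arrived) → (Manipulate, spin_ccw)
  (Dock, obstacle) → (Hold, motors_off)
  (Dock, target_lost) → (Survey, motors_on)  ← event matches
event = target_lost selects (Survey, motors_on)

mode=Survey action=motors_on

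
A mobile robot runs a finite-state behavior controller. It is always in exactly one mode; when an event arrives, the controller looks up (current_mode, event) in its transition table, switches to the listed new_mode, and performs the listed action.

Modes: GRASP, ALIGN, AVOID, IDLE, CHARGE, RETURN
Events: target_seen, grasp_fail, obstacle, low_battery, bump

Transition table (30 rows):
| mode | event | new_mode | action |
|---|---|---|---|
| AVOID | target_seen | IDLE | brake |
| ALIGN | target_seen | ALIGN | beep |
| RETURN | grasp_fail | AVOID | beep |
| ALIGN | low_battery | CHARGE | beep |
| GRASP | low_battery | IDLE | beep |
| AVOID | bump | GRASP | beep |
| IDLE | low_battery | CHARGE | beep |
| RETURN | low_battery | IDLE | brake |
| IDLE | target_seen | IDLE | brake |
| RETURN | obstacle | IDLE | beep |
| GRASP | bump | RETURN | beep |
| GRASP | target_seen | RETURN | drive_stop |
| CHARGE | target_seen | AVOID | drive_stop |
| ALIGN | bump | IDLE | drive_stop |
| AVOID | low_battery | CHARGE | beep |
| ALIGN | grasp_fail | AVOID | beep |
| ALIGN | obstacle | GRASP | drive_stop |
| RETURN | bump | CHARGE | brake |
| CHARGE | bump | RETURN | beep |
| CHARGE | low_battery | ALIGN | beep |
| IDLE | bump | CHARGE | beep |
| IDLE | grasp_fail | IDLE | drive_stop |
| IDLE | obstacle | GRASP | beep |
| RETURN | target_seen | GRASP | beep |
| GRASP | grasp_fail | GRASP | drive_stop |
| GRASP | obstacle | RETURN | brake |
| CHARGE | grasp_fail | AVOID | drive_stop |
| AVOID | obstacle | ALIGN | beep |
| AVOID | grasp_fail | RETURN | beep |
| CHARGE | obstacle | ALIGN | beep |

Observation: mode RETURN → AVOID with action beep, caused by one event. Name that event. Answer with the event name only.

grasp_fail

try target_seen: (RETURN, target_seen) → (GRASP, beep)
try grasp_fail: (RETURN, grasp_fail) → (AVOID, beep)  ← matches
try obstacle: (RETURN, obstacle) → (IDLE, beep)
try low_battery: (RETURN, low_battery) → (IDLE, brake)
try bump: (RETURN, bump) → (CHARGE, brake)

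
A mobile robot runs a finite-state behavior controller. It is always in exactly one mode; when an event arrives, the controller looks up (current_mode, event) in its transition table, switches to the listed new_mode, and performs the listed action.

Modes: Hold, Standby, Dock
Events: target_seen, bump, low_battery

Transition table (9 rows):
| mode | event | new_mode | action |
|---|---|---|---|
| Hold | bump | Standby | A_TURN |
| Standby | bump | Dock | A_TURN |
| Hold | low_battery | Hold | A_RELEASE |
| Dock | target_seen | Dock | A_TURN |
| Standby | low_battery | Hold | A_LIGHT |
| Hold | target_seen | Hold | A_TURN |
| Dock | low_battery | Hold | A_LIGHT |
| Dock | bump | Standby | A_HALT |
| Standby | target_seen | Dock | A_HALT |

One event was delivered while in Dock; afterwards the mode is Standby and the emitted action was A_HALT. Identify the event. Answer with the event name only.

bump

try target_seen: (Dock, target_seen) → (Dock, A_TURN)
try bump: (Dock, bump) → (Standby, A_HALT)  ← matches
try low_battery: (Dock, low_battery) → (Hold, A_LIGHT)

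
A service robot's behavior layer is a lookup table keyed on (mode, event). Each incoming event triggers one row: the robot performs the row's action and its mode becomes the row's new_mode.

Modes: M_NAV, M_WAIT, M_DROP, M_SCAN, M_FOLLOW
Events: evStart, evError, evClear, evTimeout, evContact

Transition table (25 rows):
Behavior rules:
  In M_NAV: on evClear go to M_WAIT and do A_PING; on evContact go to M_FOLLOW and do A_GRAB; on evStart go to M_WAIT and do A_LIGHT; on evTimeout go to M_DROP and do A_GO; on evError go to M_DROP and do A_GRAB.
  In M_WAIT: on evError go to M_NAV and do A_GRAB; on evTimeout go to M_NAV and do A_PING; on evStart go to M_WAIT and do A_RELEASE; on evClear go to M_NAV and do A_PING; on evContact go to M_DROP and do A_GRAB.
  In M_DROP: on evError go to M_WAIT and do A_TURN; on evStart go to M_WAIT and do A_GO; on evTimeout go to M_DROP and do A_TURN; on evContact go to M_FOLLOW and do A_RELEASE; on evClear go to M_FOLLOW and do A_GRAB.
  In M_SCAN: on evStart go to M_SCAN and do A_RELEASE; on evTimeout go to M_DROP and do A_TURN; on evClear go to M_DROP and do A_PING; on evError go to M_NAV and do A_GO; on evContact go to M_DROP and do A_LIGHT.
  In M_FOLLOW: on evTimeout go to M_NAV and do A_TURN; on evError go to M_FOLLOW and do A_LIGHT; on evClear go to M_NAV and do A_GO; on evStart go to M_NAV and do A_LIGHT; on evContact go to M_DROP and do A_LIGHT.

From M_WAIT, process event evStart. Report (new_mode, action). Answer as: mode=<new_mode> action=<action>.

current mode = M_WAIT; filter table to that mode:
  (M_WAIT, evError) → (M_NAV, A_GRAB)
  (M_WAIT, evTimeout) → (M_NAV, A_PING)
  (M_WAIT, evStart) → (M_WAIT, A_RELEASE)  ← event matches
  (M_WAIT, evClear) → (M_NAV, A_PING)
  (M_WAIT, evContact) → (M_DROP, A_GRAB)
event = evStart selects (M_WAIT, A_RELEASE)

mode=M_WAIT action=A_RELEASE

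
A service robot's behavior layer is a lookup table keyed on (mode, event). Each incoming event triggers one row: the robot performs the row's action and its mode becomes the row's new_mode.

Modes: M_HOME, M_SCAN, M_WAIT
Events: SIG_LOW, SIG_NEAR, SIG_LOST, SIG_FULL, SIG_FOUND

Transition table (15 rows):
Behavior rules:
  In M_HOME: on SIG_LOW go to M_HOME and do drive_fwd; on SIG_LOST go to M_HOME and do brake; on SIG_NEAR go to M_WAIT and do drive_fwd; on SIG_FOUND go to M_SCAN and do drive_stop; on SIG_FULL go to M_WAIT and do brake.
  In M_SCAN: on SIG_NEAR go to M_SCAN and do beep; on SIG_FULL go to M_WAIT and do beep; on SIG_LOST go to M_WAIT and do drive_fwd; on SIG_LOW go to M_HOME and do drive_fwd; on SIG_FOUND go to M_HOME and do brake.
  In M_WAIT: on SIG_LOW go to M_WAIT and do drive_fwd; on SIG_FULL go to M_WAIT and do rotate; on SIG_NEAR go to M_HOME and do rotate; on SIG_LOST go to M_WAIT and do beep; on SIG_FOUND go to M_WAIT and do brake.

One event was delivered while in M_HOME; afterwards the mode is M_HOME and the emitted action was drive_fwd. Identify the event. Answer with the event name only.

try SIG_LOW: (M_HOME, SIG_LOW) → (M_HOME, drive_fwd)  ← matches
try SIG_NEAR: (M_HOME, SIG_NEAR) → (M_WAIT, drive_fwd)
try SIG_LOST: (M_HOME, SIG_LOST) → (M_HOME, brake)
try SIG_FULL: (M_HOME, SIG_FULL) → (M_WAIT, brake)
try SIG_FOUND: (M_HOME, SIG_FOUND) → (M_SCAN, drive_stop)

SIG_LOW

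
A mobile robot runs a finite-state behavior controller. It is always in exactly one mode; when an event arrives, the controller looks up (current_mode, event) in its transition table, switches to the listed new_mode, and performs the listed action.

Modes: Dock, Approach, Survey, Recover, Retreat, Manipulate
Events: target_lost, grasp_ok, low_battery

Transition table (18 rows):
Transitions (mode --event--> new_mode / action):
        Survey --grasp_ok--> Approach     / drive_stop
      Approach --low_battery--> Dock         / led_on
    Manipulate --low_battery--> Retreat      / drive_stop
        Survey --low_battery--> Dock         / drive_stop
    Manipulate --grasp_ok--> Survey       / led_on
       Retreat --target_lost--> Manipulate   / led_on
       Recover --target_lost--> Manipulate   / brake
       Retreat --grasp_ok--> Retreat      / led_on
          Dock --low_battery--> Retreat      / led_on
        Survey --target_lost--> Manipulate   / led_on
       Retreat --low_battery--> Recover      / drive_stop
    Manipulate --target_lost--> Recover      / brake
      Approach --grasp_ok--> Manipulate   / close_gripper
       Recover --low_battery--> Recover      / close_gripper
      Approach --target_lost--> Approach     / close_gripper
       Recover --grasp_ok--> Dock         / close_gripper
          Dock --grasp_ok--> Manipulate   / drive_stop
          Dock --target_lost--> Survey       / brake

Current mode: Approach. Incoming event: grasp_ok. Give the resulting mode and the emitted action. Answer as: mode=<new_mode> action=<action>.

mode=Manipulate action=close_gripper

current mode = Approach; filter table to that mode:
  (Approach, low_battery) → (Dock, led_on)
  (Approach, grasp_ok) → (Manipulate, close_gripper)  ← event matches
  (Approach, target_lost) → (Approach, close_gripper)
event = grasp_ok selects (Manipulate, close_gripper)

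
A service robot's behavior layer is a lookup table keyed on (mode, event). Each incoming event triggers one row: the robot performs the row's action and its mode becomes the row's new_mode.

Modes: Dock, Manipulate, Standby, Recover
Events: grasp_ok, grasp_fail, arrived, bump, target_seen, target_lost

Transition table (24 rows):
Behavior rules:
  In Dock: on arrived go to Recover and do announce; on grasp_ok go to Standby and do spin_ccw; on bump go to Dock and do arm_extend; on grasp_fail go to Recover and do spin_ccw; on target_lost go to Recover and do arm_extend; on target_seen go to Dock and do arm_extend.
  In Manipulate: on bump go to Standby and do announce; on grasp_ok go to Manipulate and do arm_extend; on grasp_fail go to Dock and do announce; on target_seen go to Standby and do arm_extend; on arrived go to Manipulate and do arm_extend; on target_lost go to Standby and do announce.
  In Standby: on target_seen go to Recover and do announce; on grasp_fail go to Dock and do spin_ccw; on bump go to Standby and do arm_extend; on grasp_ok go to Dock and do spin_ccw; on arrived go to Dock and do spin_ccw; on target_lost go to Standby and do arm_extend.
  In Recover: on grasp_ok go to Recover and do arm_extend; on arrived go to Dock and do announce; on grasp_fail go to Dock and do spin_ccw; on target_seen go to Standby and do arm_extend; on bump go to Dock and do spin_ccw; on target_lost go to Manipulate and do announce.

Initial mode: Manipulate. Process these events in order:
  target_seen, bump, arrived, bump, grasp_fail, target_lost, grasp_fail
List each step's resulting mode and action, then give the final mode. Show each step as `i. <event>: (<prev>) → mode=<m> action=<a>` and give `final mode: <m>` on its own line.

1. target_seen: (Manipulate) → mode=Standby action=arm_extend
2. bump: (Standby) → mode=Standby action=arm_extend
3. arrived: (Standby) → mode=Dock action=spin_ccw
4. bump: (Dock) → mode=Dock action=arm_extend
5. grasp_fail: (Dock) → mode=Recover action=spin_ccw
6. target_lost: (Recover) → mode=Manipulate action=announce
7. grasp_fail: (Manipulate) → mode=Dock action=announce

final mode: Dock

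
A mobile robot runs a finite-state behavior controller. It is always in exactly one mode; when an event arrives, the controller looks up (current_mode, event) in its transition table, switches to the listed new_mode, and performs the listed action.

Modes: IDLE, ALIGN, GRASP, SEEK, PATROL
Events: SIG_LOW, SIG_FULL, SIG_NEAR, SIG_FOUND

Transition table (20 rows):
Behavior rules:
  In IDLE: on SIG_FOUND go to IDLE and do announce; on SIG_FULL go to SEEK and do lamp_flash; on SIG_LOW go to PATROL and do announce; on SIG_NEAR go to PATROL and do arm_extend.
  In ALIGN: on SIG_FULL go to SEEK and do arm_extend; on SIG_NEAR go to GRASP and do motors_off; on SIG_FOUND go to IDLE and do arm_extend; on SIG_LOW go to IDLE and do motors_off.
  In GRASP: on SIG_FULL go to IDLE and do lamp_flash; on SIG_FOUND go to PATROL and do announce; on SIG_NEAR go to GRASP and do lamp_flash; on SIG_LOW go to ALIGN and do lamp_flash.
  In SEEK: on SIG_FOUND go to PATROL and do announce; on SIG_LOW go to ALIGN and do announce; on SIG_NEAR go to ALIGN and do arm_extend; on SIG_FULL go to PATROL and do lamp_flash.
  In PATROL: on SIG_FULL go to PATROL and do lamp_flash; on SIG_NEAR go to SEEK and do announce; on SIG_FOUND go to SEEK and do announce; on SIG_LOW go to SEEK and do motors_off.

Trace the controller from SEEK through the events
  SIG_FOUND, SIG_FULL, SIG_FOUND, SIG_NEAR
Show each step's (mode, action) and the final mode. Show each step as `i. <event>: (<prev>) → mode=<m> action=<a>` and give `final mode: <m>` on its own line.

1. SIG_FOUND: (SEEK) → mode=PATROL action=announce
2. SIG_FULL: (PATROL) → mode=PATROL action=lamp_flash
3. SIG_FOUND: (PATROL) → mode=SEEK action=announce
4. SIG_NEAR: (SEEK) → mode=ALIGN action=arm_extend

final mode: ALIGN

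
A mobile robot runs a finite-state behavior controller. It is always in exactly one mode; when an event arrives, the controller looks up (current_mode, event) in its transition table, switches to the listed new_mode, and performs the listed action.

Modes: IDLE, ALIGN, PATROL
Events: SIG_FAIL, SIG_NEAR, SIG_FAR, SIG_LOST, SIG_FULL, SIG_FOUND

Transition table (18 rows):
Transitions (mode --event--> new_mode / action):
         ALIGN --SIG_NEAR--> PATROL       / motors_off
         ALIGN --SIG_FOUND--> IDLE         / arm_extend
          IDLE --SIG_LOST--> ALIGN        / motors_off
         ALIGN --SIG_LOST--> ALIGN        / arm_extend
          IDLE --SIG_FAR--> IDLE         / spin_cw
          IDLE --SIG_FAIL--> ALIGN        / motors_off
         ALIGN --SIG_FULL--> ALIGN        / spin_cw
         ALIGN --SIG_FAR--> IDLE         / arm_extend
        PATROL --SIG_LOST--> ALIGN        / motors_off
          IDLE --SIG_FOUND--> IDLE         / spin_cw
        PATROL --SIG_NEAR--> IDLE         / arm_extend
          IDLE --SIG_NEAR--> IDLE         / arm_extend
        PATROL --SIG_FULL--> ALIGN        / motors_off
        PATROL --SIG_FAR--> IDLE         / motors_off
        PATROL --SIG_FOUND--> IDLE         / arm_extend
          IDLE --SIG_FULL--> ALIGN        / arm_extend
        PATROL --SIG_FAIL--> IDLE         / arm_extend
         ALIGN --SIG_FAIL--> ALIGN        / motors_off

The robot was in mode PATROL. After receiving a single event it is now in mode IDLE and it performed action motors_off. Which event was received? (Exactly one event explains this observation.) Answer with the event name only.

try SIG_FAIL: (PATROL, SIG_FAIL) → (IDLE, arm_extend)
try SIG_NEAR: (PATROL, SIG_NEAR) → (IDLE, arm_extend)
try SIG_FAR: (PATROL, SIG_FAR) → (IDLE, motors_off)  ← matches
try SIG_LOST: (PATROL, SIG_LOST) → (ALIGN, motors_off)
try SIG_FULL: (PATROL, SIG_FULL) → (ALIGN, motors_off)
try SIG_FOUND: (PATROL, SIG_FOUND) → (IDLE, arm_extend)

SIG_FAR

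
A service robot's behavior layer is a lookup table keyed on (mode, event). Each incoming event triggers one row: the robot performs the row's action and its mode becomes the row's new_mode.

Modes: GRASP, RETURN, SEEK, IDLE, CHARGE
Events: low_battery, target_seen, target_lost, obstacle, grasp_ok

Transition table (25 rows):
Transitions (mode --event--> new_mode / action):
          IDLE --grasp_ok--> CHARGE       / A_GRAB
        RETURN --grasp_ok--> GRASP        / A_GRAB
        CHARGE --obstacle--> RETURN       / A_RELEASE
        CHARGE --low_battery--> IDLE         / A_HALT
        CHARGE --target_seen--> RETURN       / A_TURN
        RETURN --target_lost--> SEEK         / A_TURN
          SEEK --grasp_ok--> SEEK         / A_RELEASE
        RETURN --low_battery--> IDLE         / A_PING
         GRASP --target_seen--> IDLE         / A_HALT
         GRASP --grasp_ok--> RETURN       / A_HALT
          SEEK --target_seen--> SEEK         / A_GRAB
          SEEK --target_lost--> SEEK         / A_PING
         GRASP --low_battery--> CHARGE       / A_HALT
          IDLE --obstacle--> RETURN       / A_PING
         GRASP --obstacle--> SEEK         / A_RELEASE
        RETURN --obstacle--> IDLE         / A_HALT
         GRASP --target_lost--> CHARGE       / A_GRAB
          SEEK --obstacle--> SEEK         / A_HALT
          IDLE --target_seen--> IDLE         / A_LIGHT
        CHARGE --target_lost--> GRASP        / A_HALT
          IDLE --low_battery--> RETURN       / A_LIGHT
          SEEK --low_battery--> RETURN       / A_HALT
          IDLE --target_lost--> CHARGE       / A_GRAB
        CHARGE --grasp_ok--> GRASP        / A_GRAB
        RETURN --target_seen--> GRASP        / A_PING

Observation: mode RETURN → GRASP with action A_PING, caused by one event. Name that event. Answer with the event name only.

try low_battery: (RETURN, low_battery) → (IDLE, A_PING)
try target_seen: (RETURN, target_seen) → (GRASP, A_PING)  ← matches
try target_lost: (RETURN, target_lost) → (SEEK, A_TURN)
try obstacle: (RETURN, obstacle) → (IDLE, A_HALT)
try grasp_ok: (RETURN, grasp_ok) → (GRASP, A_GRAB)

target_seen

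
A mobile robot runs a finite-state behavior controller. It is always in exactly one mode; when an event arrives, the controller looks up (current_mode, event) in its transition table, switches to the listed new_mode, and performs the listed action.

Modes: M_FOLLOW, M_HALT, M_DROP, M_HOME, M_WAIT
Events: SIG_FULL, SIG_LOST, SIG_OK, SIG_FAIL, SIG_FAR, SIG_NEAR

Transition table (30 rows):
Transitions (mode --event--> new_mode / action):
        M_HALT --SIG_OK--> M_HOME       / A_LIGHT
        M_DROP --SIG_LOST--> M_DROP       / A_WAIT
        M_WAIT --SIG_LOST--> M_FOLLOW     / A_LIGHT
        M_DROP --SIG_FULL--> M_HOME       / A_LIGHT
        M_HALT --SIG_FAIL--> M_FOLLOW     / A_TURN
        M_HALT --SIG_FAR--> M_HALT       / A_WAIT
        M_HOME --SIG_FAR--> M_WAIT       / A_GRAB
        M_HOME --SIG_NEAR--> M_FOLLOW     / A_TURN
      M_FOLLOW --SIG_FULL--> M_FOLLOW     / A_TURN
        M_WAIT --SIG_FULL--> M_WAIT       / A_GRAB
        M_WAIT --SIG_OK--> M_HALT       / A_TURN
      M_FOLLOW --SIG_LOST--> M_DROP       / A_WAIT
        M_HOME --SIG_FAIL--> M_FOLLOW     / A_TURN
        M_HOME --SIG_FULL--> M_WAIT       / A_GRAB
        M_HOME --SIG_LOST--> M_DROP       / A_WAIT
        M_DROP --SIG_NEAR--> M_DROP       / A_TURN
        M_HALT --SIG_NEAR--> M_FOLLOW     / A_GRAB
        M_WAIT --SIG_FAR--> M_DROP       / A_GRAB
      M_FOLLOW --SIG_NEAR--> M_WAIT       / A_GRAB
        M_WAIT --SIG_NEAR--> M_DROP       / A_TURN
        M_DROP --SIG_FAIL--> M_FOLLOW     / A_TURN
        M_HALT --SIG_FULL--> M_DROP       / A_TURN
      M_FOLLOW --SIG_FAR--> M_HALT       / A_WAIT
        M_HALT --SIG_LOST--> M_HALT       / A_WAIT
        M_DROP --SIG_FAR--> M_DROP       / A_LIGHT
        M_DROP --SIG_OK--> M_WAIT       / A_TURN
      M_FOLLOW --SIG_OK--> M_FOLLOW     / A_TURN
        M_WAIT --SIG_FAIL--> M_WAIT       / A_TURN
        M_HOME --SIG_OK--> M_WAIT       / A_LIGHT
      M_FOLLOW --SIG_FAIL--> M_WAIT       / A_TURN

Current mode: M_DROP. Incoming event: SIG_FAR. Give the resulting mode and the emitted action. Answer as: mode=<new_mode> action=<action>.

mode=M_DROP action=A_LIGHT

current mode = M_DROP; filter table to that mode:
  (M_DROP, SIG_LOST) → (M_DROP, A_WAIT)
  (M_DROP, SIG_FULL) → (M_HOME, A_LIGHT)
  (M_DROP, SIG_NEAR) → (M_DROP, A_TURN)
  (M_DROP, SIG_FAIL) → (M_FOLLOW, A_TURN)
  (M_DROP, SIG_FAR) → (M_DROP, A_LIGHT)  ← event matches
  (M_DROP, SIG_OK) → (M_WAIT, A_TURN)
event = SIG_FAR selects (M_DROP, A_LIGHT)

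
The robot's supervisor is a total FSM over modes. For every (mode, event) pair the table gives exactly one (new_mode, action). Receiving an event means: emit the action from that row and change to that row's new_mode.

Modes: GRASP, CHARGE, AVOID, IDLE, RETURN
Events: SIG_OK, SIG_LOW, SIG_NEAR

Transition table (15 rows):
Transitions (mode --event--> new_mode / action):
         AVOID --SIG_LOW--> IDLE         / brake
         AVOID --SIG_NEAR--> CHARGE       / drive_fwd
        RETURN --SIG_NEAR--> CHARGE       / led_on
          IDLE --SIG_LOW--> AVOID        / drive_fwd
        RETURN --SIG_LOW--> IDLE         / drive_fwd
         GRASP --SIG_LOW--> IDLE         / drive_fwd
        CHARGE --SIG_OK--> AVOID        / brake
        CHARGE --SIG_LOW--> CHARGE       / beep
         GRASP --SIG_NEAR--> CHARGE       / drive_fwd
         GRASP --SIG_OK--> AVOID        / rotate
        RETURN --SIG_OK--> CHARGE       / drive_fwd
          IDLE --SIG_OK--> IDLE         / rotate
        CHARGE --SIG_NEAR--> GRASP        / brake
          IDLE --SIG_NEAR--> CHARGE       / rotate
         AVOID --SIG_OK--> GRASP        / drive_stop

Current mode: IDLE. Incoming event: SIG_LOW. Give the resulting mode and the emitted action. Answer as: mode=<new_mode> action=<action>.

mode=AVOID action=drive_fwd

current mode = IDLE; filter table to that mode:
  (IDLE, SIG_LOW) → (AVOID, drive_fwd)  ← event matches
  (IDLE, SIG_OK) → (IDLE, rotate)
  (IDLE, SIG_NEAR) → (CHARGE, rotate)
event = SIG_LOW selects (AVOID, drive_fwd)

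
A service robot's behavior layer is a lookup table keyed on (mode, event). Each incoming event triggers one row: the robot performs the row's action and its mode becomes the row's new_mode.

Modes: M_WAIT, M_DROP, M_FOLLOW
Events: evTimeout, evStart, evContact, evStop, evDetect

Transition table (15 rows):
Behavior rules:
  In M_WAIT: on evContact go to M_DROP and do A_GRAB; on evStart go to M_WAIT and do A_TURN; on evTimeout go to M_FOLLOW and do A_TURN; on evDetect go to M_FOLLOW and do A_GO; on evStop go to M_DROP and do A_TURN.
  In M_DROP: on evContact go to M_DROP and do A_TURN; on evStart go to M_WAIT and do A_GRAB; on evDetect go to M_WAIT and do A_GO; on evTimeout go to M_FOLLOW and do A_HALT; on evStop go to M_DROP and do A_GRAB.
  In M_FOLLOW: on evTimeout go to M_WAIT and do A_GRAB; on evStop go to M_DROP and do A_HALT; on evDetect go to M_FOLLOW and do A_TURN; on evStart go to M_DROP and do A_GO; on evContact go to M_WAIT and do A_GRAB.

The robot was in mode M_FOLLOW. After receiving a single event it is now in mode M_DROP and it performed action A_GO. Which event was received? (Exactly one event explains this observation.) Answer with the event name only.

try evTimeout: (M_FOLLOW, evTimeout) → (M_WAIT, A_GRAB)
try evStart: (M_FOLLOW, evStart) → (M_DROP, A_GO)  ← matches
try evContact: (M_FOLLOW, evContact) → (M_WAIT, A_GRAB)
try evStop: (M_FOLLOW, evStop) → (M_DROP, A_HALT)
try evDetect: (M_FOLLOW, evDetect) → (M_FOLLOW, A_TURN)

evStart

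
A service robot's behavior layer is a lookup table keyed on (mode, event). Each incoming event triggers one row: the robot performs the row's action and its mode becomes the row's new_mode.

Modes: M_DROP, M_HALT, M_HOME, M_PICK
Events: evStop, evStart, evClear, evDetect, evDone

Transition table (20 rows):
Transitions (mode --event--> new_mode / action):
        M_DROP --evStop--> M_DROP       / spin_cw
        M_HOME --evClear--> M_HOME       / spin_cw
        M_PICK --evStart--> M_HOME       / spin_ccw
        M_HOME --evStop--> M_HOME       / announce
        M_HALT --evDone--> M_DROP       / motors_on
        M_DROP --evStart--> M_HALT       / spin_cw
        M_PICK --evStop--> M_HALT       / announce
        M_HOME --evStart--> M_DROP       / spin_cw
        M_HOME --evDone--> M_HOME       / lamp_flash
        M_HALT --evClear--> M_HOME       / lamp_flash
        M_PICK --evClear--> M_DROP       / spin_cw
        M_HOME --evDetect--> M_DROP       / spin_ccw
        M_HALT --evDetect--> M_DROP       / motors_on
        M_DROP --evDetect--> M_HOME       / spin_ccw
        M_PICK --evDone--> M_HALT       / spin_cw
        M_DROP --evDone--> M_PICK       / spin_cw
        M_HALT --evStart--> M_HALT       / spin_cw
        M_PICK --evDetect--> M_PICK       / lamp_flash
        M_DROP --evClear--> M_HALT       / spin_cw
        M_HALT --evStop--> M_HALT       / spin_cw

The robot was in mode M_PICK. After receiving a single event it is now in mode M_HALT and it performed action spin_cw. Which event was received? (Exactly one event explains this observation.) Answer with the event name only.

evDone

try evStop: (M_PICK, evStop) → (M_HALT, announce)
try evStart: (M_PICK, evStart) → (M_HOME, spin_ccw)
try evClear: (M_PICK, evClear) → (M_DROP, spin_cw)
try evDetect: (M_PICK, evDetect) → (M_PICK, lamp_flash)
try evDone: (M_PICK, evDone) → (M_HALT, spin_cw)  ← matches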